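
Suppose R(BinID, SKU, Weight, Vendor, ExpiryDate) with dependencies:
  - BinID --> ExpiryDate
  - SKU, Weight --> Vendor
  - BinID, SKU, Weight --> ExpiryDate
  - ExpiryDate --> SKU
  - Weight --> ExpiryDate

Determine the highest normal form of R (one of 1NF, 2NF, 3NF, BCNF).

1NF

Candidate key: {BinID, Weight}. Prime attributes: {BinID, Weight}.
For BinID --> ExpiryDate we have {BinID}⁺ = {BinID, ExpiryDate, SKU}; {BinID} is not a superkey, so BCNF fails.
BinID --> ExpiryDate determines the non-prime attribute {ExpiryDate} from a non-superkey — 3NF is violated.
The proper key subset {BinID} of {BinID, Weight} determines non-prime {ExpiryDate, SKU}, so the relation is not even in 2NF.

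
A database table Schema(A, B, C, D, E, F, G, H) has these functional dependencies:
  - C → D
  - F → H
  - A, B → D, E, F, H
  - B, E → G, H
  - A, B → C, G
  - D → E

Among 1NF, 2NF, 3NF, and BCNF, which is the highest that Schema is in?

Candidate key: {A, B}. Prime attributes: {A, B}.
C → D: {C}⁺ = {C, D, E}, which is not all of the attributes, so the left side is not a superkey — BCNF is violated.
C → D determines the non-prime attribute {D} from a non-superkey — 3NF is violated.
No proper subset of a key has a non-prime attribute in its closure, so there is no partial dependency; 2NF holds.

2NF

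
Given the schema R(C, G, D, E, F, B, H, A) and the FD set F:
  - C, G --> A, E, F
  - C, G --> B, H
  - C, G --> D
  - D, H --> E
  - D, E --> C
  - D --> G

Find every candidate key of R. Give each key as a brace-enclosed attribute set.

{C, D}, {C, G}, {D, E}, {D, H}

Closure of {C, D} is {A, B, C, D, E, F, G, H}, the whole schema; {C, D} is a candidate key.
Closure of {C, G} is {A, B, C, D, E, F, G, H}, the whole schema; {C, G} is a candidate key.
Closure of {D, E} is {A, B, C, D, E, F, G, H}, the whole schema; {D, E} is a candidate key.
Closure of {D, H} is {A, B, C, D, E, F, G, H}, the whole schema; {D, H} is a candidate key.
No proper subset of any of these is a key, and no other minimal superkey exists.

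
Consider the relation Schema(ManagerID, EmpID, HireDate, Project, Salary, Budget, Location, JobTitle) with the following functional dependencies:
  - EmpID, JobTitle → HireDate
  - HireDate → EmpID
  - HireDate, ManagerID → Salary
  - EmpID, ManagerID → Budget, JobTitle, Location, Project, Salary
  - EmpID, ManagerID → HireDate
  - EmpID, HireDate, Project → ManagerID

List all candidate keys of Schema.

{EmpID, JobTitle, Project}, {EmpID, ManagerID}, {HireDate, ManagerID}, {HireDate, Project}

{EmpID, ManagerID} is a candidate key since {EmpID, ManagerID}⁺ = {Budget, EmpID, HireDate, JobTitle, Location, ManagerID, Project, Salary} covers every attribute.
{HireDate, ManagerID} is a candidate key since {HireDate, ManagerID}⁺ = {Budget, EmpID, HireDate, JobTitle, Location, ManagerID, Project, Salary} covers every attribute.
{HireDate, Project} is a candidate key since {HireDate, Project}⁺ = {Budget, EmpID, HireDate, JobTitle, Location, ManagerID, Project, Salary} covers every attribute.
{EmpID, JobTitle, Project} is a candidate key since {EmpID, JobTitle, Project}⁺ = {Budget, EmpID, HireDate, JobTitle, Location, ManagerID, Project, Salary} covers every attribute.
These are minimal and exhaustive — every other superkey contains one of them.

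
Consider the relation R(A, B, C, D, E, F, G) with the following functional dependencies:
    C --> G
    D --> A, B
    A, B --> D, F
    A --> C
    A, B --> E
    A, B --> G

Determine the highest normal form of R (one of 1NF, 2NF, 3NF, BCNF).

Candidate keys: {A, B}, {D}. Prime attributes: {A, B, D}.
For C --> G we have {C}⁺ = {C, G}; {C} is not a superkey, so BCNF fails.
C --> G determines the non-prime attribute {G} from a non-superkey — 3NF is violated.
{A} is a proper subset of the key {A, B}, and {A}⁺ contains the non-prime attributes {C, G} — a partial dependency, so 2NF is violated.

1NF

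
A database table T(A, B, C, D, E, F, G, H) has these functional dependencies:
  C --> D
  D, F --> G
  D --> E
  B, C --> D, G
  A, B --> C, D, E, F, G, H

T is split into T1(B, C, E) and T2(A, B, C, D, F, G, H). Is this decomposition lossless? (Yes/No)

T1 ∩ T2 = {B, C}; its closure under F is {B, C, D, E, G}.
Since T1 ⊆ {B, C, D, E, G}, the intersection is a superkey of T1; the decomposition is lossless.

Yes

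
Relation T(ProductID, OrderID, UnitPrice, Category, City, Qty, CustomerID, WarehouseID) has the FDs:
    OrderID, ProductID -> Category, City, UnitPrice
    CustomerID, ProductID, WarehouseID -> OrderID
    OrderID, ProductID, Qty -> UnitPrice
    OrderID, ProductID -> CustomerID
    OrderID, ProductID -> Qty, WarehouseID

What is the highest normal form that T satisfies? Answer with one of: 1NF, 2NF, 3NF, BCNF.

Candidate keys: {CustomerID, ProductID, WarehouseID}, {OrderID, ProductID}. Prime attributes: {CustomerID, OrderID, ProductID, WarehouseID}.
Every FD has a superkey on the left, so the relation is in BCNF.

BCNF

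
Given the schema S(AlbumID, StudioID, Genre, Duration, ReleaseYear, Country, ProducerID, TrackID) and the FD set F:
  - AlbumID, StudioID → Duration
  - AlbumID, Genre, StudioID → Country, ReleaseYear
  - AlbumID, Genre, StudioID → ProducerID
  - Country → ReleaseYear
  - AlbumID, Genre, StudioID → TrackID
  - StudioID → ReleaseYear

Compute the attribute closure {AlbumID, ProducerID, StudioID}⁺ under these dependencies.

Start with {AlbumID, ProducerID, StudioID}.
AlbumID, StudioID → Duration applies; add {Duration} → now {AlbumID, Duration, ProducerID, StudioID}.
StudioID → ReleaseYear applies; add {ReleaseYear} → now {AlbumID, Duration, ProducerID, ReleaseYear, StudioID}.
No further FD applies.

{AlbumID, Duration, ProducerID, ReleaseYear, StudioID}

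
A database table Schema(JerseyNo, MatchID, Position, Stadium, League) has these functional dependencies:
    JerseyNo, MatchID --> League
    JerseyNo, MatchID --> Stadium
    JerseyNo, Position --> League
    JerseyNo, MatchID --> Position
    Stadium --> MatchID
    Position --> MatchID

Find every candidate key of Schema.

Attributes never on any right-hand side: {JerseyNo} — every candidate key must contain it.
{JerseyNo, MatchID}⁺ = {JerseyNo, League, MatchID, Position, Stadium}, which is every attribute, so {JerseyNo, MatchID} is a candidate key.
{JerseyNo, Position}⁺ = {JerseyNo, League, MatchID, Position, Stadium}, which is every attribute, so {JerseyNo, Position} is a candidate key.
{JerseyNo, Stadium}⁺ = {JerseyNo, League, MatchID, Position, Stadium}, which is every attribute, so {JerseyNo, Stadium} is a candidate key.
These are minimal and exhaustive — every other superkey contains one of them.

{JerseyNo, MatchID}, {JerseyNo, Position}, {JerseyNo, Stadium}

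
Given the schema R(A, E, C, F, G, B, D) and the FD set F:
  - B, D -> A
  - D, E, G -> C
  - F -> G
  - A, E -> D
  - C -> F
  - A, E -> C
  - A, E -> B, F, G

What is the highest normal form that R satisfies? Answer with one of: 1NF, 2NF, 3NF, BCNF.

Candidate keys: {A, E}, {B, D, E}. Prime attributes: {A, B, D, E}.
B, D -> A: {B, D}⁺ = {A, B, D}, which is not all of the attributes, so the left side is not a superkey — BCNF is violated.
D, E, G -> C determines the non-prime attribute {C} from a non-superkey — 3NF is violated.
No non-prime attribute depends on a proper subset of any candidate key, so 2NF holds.

2NF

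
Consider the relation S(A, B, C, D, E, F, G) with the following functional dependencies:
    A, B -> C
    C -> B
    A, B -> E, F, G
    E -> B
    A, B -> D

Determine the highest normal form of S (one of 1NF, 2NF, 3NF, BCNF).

3NF

Candidate keys: {A, B}, {A, C}, {A, E}. Prime attributes: {A, B, C, E}.
C -> B: {C}⁺ = {B, C}, which is not all of the attributes, so the left side is not a superkey — BCNF is violated.
Since {B} ⊆ prime attributes and every other non-superkey FD also has a prime right side, the schema is in 3NF.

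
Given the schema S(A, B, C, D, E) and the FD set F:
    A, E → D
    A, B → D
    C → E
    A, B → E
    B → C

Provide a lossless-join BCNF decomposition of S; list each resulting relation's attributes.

{A, B}; {A, D, E}; {B, C}; {C, E}

Candidate key of the original relation: {A, B}.
Within {A, B, C, D, E}: {A, E}⁺ ∩ {A, B, C, D, E} = {A, D, E}, not the whole set, so A, E → D violates BCNF; decompose into {A, D, E} and {A, B, C, E}.
{A, D, E} has no BCNF violation.
Within {A, B, C, E}: {C}⁺ ∩ {A, B, C, E} = {C, E}, not the whole set, so C → E violates BCNF; decompose into {C, E} and {A, B, C}.
{C, E} has no BCNF violation.
Within {A, B, C}: {B}⁺ ∩ {A, B, C} = {B, C}, not the whole set, so B → C violates BCNF; decompose into {B, C} and {A, B}.
{B, C} has no BCNF violation.
{A, B} has no BCNF violation.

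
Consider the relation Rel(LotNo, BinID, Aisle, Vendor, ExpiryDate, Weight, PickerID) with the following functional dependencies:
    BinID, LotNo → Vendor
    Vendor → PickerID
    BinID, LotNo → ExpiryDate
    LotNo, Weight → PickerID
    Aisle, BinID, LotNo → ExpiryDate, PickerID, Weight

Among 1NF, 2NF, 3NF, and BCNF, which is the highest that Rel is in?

Candidate key: {Aisle, BinID, LotNo}. Prime attributes: {Aisle, BinID, LotNo}.
For BinID, LotNo → Vendor we have {BinID, LotNo}⁺ = {BinID, ExpiryDate, LotNo, PickerID, Vendor}; {BinID, LotNo} is not a superkey, so BCNF fails.
BinID, LotNo → Vendor determines the non-prime attribute {Vendor} from a non-superkey — 3NF is violated.
Since {BinID, LotNo} ⊂ {Aisle, BinID, LotNo} and {BinID, LotNo}⁺ ⊇ {ExpiryDate, PickerID, Vendor} with {ExpiryDate, PickerID, Vendor} non-prime, there is a partial dependency; 2NF fails.

1NF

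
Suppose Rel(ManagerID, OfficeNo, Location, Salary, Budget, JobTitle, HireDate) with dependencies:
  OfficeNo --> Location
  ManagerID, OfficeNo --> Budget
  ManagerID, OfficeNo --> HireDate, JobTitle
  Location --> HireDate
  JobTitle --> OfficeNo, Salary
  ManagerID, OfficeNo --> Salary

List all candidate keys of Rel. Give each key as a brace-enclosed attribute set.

{ManagerID} never appears on the right of any FD, so every key must include it.
{JobTitle, ManagerID}⁺ = {Budget, HireDate, JobTitle, Location, ManagerID, OfficeNo, Salary} — all of the relation — so {JobTitle, ManagerID} is a candidate key.
{ManagerID, OfficeNo}⁺ = {Budget, HireDate, JobTitle, Location, ManagerID, OfficeNo, Salary} — all of the relation — so {ManagerID, OfficeNo} is a candidate key.
No proper subset of any of these is a key, and no other minimal superkey exists.

{JobTitle, ManagerID}, {ManagerID, OfficeNo}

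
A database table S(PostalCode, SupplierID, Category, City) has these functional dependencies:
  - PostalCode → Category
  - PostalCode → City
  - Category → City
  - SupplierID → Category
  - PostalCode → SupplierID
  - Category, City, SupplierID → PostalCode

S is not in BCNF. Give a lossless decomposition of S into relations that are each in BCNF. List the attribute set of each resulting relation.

{Category, City}; {Category, PostalCode, SupplierID}

Candidate keys of the original relation: {PostalCode}, {SupplierID}.
Within {Category, City, PostalCode, SupplierID}: {Category}⁺ ∩ {Category, City, PostalCode, SupplierID} = {Category, City}, not the whole set, so Category → City violates BCNF; decompose into {Category, City} and {Category, PostalCode, SupplierID}.
{Category, City}: every determinant is a superkey — BCNF.
{Category, PostalCode, SupplierID}: every determinant is a superkey — BCNF.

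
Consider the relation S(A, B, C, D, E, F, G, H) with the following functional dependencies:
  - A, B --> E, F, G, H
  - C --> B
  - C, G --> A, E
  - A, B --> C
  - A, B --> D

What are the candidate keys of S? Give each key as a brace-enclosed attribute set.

{A, B}, {A, C}, {C, G}

{A, B}⁺ = {A, B, C, D, E, F, G, H} — all of the relation — so {A, B} is a candidate key.
{A, C}⁺ = {A, B, C, D, E, F, G, H} — all of the relation — so {A, C} is a candidate key.
{C, G}⁺ = {A, B, C, D, E, F, G, H} — all of the relation — so {C, G} is a candidate key.
These are minimal and exhaustive — every other superkey contains one of them.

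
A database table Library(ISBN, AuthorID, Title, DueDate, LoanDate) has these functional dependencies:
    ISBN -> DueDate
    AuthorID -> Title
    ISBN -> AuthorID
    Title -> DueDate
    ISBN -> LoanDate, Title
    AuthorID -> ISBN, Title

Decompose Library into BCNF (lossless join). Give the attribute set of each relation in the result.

{AuthorID, ISBN, LoanDate, Title}; {DueDate, Title}

Candidate keys of the original relation: {AuthorID}, {ISBN}.
Within {AuthorID, DueDate, ISBN, LoanDate, Title}: {Title}⁺ ∩ {AuthorID, DueDate, ISBN, LoanDate, Title} = {DueDate, Title}, not the whole set, so Title -> DueDate violates BCNF; decompose into {DueDate, Title} and {AuthorID, ISBN, LoanDate, Title}.
{DueDate, Title} is in BCNF.
{AuthorID, ISBN, LoanDate, Title} is in BCNF.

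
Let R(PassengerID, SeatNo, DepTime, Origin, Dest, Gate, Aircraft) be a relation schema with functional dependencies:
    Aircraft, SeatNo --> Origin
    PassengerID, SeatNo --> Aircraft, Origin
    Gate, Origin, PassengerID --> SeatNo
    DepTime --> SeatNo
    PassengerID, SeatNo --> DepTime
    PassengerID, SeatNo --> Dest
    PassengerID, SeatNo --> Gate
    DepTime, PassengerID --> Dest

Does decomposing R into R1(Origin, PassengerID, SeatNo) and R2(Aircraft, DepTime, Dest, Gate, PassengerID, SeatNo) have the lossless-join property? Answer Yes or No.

Yes

R1 ∩ R2 = {PassengerID, SeatNo}; its closure under F is {Aircraft, DepTime, Dest, Gate, Origin, PassengerID, SeatNo}.
Since R1 ⊆ {Aircraft, DepTime, Dest, Gate, Origin, PassengerID, SeatNo}, the intersection is a superkey of R1; the decomposition is lossless.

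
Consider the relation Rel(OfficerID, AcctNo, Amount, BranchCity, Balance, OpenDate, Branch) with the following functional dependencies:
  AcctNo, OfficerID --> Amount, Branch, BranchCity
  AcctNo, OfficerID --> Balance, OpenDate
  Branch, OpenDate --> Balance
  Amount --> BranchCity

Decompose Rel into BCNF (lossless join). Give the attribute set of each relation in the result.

Candidate key of the original relation: {AcctNo, OfficerID}.
{AcctNo, Amount, Balance, Branch, BranchCity, OfficerID, OpenDate}: {Branch, OpenDate} determines {Balance, Branch, OpenDate} here but is not a superkey — split on Branch, OpenDate --> Balance, giving {Balance, Branch, OpenDate} and {AcctNo, Amount, Branch, BranchCity, OfficerID, OpenDate}.
{Balance, Branch, OpenDate} has no BCNF violation.
{AcctNo, Amount, Branch, BranchCity, OfficerID, OpenDate}: {Amount} determines {Amount, BranchCity} here but is not a superkey — split on Amount --> BranchCity, giving {Amount, BranchCity} and {AcctNo, Amount, Branch, OfficerID, OpenDate}.
{Amount, BranchCity} has no BCNF violation.
{AcctNo, Amount, Branch, OfficerID, OpenDate} has no BCNF violation.

{AcctNo, Amount, Branch, OfficerID, OpenDate}; {Amount, BranchCity}; {Balance, Branch, OpenDate}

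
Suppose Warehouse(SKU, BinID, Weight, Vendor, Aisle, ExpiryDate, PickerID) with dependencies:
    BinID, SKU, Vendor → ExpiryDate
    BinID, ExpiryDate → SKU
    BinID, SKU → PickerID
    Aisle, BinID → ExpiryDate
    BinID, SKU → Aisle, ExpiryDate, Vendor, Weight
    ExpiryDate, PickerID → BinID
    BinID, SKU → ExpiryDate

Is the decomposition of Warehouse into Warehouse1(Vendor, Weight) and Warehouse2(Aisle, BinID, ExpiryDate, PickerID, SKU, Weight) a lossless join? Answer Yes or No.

No

The shared attributes are {Weight} and {Weight}⁺ = {Weight}.
The closure covers neither Warehouse1 nor Warehouse2 entirely; the join is not lossless.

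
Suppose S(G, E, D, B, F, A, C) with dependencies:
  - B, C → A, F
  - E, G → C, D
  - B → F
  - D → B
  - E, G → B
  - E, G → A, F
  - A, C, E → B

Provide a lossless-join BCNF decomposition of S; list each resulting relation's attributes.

Candidate key of the original relation: {E, G}.
In {A, B, C, D, E, F, G}, {B, C} is not a superkey ({B, C}⁺ restricted to this set is {A, B, C, F}), so split on B, C → A, F into {A, B, C, F} and {B, C, D, E, G}.
In {A, B, C, F}, {B} is not a superkey ({B}⁺ restricted to this set is {B, F}), so split on B → F into {B, F} and {A, B, C}.
{B, F}: every determinant is a superkey — BCNF.
{A, B, C}: every determinant is a superkey — BCNF.
In {B, C, D, E, G}, {D} is not a superkey ({D}⁺ restricted to this set is {B, D}), so split on D → B into {B, D} and {C, D, E, G}.
{B, D}: every determinant is a superkey — BCNF.
{C, D, E, G}: every determinant is a superkey — BCNF.

{A, B, C}; {B, D}; {B, F}; {C, D, E, G}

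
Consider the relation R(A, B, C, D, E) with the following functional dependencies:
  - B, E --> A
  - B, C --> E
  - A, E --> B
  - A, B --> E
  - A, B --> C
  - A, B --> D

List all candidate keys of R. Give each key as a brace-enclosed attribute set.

Closure of {A, B} is {A, B, C, D, E}, the whole schema; {A, B} is a candidate key.
Closure of {A, E} is {A, B, C, D, E}, the whole schema; {A, E} is a candidate key.
Closure of {B, C} is {A, B, C, D, E}, the whole schema; {B, C} is a candidate key.
Closure of {B, E} is {A, B, C, D, E}, the whole schema; {B, E} is a candidate key.
These are minimal and exhaustive — every other superkey contains one of them.

{A, B}, {A, E}, {B, C}, {B, E}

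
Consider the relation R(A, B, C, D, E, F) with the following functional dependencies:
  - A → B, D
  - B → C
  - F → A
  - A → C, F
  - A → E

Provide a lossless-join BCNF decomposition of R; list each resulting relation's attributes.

{A, B, D, E, F}; {B, C}

Candidate keys of the original relation: {A}, {F}.
{A, B, C, D, E, F}: {B} determines {B, C} here but is not a superkey — split on B → C, giving {B, C} and {A, B, D, E, F}.
{B, C} is in BCNF.
{A, B, D, E, F} is in BCNF.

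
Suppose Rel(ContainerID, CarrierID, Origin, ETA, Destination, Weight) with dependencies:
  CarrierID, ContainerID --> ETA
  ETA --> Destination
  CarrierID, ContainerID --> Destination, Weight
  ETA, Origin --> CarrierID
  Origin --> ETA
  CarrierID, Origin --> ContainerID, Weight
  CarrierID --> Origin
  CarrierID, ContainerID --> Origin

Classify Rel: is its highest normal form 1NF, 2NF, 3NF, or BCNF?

Candidate keys: {CarrierID}, {Origin}. Prime attributes: {CarrierID, Origin}.
ETA --> Destination: {ETA}⁺ = {Destination, ETA}, which is not all of the attributes, so the left side is not a superkey — BCNF is violated.
Because {Destination} is non-prime and the left side of ETA --> Destination is not a superkey, the relation is not in 3NF.
With only single-attribute keys there can be no partial dependency, so 2NF holds.

2NF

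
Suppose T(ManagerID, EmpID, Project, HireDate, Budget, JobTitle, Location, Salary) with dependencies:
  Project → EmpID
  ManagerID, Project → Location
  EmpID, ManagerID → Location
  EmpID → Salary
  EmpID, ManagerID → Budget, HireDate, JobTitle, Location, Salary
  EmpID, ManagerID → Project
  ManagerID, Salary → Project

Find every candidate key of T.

No FD produces {ManagerID}, so it must be in every candidate key.
{EmpID, ManagerID}⁺ = {Budget, EmpID, HireDate, JobTitle, Location, ManagerID, Project, Salary} — all of the relation — so {EmpID, ManagerID} is a candidate key.
{ManagerID, Project}⁺ = {Budget, EmpID, HireDate, JobTitle, Location, ManagerID, Project, Salary} — all of the relation — so {ManagerID, Project} is a candidate key.
{ManagerID, Salary}⁺ = {Budget, EmpID, HireDate, JobTitle, Location, ManagerID, Project, Salary} — all of the relation — so {ManagerID, Salary} is a candidate key.
These are minimal and exhaustive — every other superkey contains one of them.

{EmpID, ManagerID}, {ManagerID, Project}, {ManagerID, Salary}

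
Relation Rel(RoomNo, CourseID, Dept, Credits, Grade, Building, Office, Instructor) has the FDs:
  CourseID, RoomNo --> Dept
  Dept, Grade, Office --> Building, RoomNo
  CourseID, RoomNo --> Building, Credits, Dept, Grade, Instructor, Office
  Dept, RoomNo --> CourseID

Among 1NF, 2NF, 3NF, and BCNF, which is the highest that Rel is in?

BCNF

Candidate keys: {CourseID, RoomNo}, {Dept, Grade, Office}, {Dept, RoomNo}. Prime attributes: {CourseID, Dept, Grade, Office, RoomNo}.
Every FD has a superkey on the left, so the relation is in BCNF.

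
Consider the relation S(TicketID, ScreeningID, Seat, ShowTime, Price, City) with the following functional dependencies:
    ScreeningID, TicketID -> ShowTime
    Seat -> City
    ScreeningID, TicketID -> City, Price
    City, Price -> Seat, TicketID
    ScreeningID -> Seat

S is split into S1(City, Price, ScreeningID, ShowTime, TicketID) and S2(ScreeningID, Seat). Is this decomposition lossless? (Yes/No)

Yes

Common attributes: {ScreeningID}; their closure is {City, ScreeningID, Seat}.
Since S2 ⊆ {City, ScreeningID, Seat}, the intersection is a superkey of S2; the decomposition is lossless.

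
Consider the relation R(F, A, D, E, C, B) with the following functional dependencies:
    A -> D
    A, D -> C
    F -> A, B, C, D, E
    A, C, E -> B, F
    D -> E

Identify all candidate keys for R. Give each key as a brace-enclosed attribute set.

{A}, {F}

{A}⁺ = {A, B, C, D, E, F}, which is every attribute, so {A} is a candidate key.
{F}⁺ = {A, B, C, D, E, F}, which is every attribute, so {F} is a candidate key.
No proper subset of any of these is a key, and no other minimal superkey exists.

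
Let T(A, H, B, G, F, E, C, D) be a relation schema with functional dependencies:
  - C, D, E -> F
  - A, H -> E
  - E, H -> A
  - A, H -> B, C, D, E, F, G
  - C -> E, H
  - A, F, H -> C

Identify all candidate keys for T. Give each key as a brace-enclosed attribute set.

{C}⁺ = {A, B, C, D, E, F, G, H} — all of the relation — so {C} is a candidate key.
{A, H}⁺ = {A, B, C, D, E, F, G, H} — all of the relation — so {A, H} is a candidate key.
{E, H}⁺ = {A, B, C, D, E, F, G, H} — all of the relation — so {E, H} is a candidate key.
No proper subset of any of these is a key, and no other minimal superkey exists.

{A, H}, {C}, {E, H}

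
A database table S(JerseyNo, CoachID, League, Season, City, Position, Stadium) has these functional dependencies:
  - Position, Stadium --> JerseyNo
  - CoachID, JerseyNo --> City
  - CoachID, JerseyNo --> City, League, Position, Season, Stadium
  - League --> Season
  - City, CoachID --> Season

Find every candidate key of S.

Attributes never on any right-hand side: {CoachID} — every candidate key must contain it.
{CoachID, JerseyNo} is a candidate key since {CoachID, JerseyNo}⁺ = {City, CoachID, JerseyNo, League, Position, Season, Stadium} covers every attribute.
{CoachID, Position, Stadium} is a candidate key since {CoachID, Position, Stadium}⁺ = {City, CoachID, JerseyNo, League, Position, Season, Stadium} covers every attribute.
These are minimal and exhaustive — every other superkey contains one of them.

{CoachID, JerseyNo}, {CoachID, Position, Stadium}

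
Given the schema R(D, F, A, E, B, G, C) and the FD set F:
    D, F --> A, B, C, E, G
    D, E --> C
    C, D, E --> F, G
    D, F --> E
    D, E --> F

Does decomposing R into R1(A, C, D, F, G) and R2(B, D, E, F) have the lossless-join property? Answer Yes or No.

R1 ∩ R2 = {D, F}; its closure under F is {A, B, C, D, E, F, G}.
Since R1 ⊆ {A, B, C, D, E, F, G}, the intersection is a superkey of R1; the decomposition is lossless.

Yes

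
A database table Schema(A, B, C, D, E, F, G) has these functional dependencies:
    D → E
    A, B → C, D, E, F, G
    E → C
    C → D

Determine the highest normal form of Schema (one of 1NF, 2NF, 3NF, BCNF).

2NF

Candidate key: {A, B}. Prime attributes: {A, B}.
For D → E we have {D}⁺ = {C, D, E}; {D} is not a superkey, so BCNF fails.
D → E has non-prime {E} on the right and a non-superkey on the left, so 3NF fails.
Checking every proper subset of each key, none determines a non-prime attribute — 2NF is satisfied.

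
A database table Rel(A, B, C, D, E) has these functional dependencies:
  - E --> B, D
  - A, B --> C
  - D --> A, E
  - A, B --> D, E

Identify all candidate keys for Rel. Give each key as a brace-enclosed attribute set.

{D} is a candidate key since {D}⁺ = {A, B, C, D, E} covers every attribute.
{E} is a candidate key since {E}⁺ = {A, B, C, D, E} covers every attribute.
{A, B} is a candidate key since {A, B}⁺ = {A, B, C, D, E} covers every attribute.
Any other superkey properly contains one of these, so there are no further candidate keys.

{A, B}, {D}, {E}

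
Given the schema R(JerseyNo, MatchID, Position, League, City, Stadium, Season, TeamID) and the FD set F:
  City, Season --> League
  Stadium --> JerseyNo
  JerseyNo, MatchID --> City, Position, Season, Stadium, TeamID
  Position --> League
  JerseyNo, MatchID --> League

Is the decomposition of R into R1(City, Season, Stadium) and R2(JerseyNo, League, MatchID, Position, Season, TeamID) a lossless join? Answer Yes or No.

No

Common attributes: {Season}; their closure is {Season}.
The closure covers neither R1 nor R2 entirely; the join is not lossless.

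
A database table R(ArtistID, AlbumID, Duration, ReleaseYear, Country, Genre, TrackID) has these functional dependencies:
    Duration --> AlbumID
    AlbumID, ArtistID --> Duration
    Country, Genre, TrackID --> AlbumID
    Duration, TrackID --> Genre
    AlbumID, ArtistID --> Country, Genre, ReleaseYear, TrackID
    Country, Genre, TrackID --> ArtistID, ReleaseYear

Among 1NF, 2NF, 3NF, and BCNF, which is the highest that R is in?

Candidate keys: {AlbumID, ArtistID}, {ArtistID, Duration}, {Country, Duration, TrackID}, {Country, Genre, TrackID}. Prime attributes: {AlbumID, ArtistID, Country, Duration, Genre, TrackID}.
Duration --> AlbumID: {Duration}⁺ = {AlbumID, Duration}, which is not all of the attributes, so the left side is not a superkey — BCNF is violated.
Since {AlbumID} ⊆ prime attributes and every other non-superkey FD also has a prime right side, the schema is in 3NF.

3NF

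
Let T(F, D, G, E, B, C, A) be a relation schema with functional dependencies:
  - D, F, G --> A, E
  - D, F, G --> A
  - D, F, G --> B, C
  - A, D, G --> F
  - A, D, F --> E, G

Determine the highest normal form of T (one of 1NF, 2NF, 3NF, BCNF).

Candidate keys: {A, D, F}, {A, D, G}, {D, F, G}. Prime attributes: {A, D, F, G}.
Each dependency's left side is a superkey — BCNF holds.

BCNF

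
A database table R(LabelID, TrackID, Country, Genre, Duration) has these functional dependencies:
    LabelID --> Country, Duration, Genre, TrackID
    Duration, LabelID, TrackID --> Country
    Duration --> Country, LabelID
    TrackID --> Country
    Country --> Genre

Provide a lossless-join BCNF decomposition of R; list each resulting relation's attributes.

{Country, Genre}; {Country, TrackID}; {Duration, LabelID, TrackID}

Candidate keys of the original relation: {Duration}, {LabelID}.
{Country, Duration, Genre, LabelID, TrackID}: {TrackID} determines {Country, Genre, TrackID} here but is not a superkey — split on TrackID --> Country, Genre, giving {Country, Genre, TrackID} and {Duration, LabelID, TrackID}.
{Country, Genre, TrackID}: {Country} determines {Country, Genre} here but is not a superkey — split on Country --> Genre, giving {Country, Genre} and {Country, TrackID}.
{Country, Genre} has no BCNF violation.
{Country, TrackID} has no BCNF violation.
{Duration, LabelID, TrackID} has no BCNF violation.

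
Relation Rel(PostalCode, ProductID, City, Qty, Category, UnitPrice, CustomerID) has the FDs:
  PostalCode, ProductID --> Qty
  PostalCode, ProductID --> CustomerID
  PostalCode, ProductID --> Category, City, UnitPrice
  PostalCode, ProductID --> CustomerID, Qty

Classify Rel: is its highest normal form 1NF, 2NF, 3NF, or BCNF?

BCNF

Candidate key: {PostalCode, ProductID}. Prime attributes: {PostalCode, ProductID}.
The left-hand side of every FD is a superkey, so BCNF is satisfied.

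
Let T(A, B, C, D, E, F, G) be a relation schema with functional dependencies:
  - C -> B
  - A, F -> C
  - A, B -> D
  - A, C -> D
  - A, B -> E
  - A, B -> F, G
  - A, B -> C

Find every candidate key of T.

{A, B}, {A, C}, {A, F}

Attributes never on any right-hand side: {A} — every candidate key must contain it.
{A, B} is a candidate key since {A, B}⁺ = {A, B, C, D, E, F, G} covers every attribute.
{A, C} is a candidate key since {A, C}⁺ = {A, B, C, D, E, F, G} covers every attribute.
{A, F} is a candidate key since {A, F}⁺ = {A, B, C, D, E, F, G} covers every attribute.
These are minimal and exhaustive — every other superkey contains one of them.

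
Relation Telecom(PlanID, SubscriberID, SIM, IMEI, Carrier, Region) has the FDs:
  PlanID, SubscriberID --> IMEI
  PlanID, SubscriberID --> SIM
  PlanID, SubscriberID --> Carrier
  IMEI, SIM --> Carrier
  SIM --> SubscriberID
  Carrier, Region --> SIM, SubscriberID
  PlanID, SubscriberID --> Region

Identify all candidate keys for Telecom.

{Carrier, PlanID, Region}, {PlanID, SIM}, {PlanID, SubscriberID}

No FD produces {PlanID}, so it must be in every candidate key.
{PlanID, SIM}⁺ = {Carrier, IMEI, PlanID, Region, SIM, SubscriberID} — all of the relation — so {PlanID, SIM} is a candidate key.
{PlanID, SubscriberID}⁺ = {Carrier, IMEI, PlanID, Region, SIM, SubscriberID} — all of the relation — so {PlanID, SubscriberID} is a candidate key.
{Carrier, PlanID, Region}⁺ = {Carrier, IMEI, PlanID, Region, SIM, SubscriberID} — all of the relation — so {Carrier, PlanID, Region} is a candidate key.
No proper subset of any of these is a key, and no other minimal superkey exists.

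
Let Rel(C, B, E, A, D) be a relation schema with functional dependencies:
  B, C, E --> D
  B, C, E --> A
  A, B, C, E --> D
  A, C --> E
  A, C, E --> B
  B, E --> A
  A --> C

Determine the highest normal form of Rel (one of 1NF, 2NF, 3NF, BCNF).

Candidate keys: {A}, {B, E}. Prime attributes: {A, B, E}.
Every FD has a superkey on the left, so the relation is in BCNF.

BCNF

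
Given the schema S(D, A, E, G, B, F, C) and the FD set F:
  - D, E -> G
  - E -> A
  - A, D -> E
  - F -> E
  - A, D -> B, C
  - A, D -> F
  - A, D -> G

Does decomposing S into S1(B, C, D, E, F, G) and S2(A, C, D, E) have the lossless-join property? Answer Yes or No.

Yes

S1 ∩ S2 = {C, D, E}; its closure under F is {A, B, C, D, E, F, G}.
This includes all of S1, so the common attributes are a superkey of S1 — the join is lossless.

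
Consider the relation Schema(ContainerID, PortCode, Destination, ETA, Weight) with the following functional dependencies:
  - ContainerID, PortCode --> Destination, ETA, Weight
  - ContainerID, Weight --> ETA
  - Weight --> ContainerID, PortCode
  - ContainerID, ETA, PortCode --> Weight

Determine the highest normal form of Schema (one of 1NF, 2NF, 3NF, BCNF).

Candidate keys: {ContainerID, PortCode}, {Weight}. Prime attributes: {ContainerID, PortCode, Weight}.
Each dependency's left side is a superkey — BCNF holds.

BCNF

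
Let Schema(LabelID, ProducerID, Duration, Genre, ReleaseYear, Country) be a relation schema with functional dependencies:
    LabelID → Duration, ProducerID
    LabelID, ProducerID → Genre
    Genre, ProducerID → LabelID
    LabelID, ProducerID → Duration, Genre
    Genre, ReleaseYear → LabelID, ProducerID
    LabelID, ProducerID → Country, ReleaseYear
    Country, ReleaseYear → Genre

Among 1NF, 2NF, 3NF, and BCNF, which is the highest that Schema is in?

Candidate keys: {Country, ReleaseYear}, {Genre, ProducerID}, {Genre, ReleaseYear}, {LabelID}. Prime attributes: {Country, Genre, LabelID, ProducerID, ReleaseYear}.
The left-hand side of every FD is a superkey, so BCNF is satisfied.

BCNF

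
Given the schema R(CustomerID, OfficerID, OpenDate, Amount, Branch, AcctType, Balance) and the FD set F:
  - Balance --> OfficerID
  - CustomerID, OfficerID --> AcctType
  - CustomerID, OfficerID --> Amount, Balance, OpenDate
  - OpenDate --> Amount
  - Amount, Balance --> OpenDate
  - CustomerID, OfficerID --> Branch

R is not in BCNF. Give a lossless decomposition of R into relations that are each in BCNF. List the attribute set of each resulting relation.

Candidate keys of the original relation: {Balance, CustomerID}, {CustomerID, OfficerID}.
Within {AcctType, Amount, Balance, Branch, CustomerID, OfficerID, OpenDate}: {Balance}⁺ ∩ {AcctType, Amount, Balance, Branch, CustomerID, OfficerID, OpenDate} = {Balance, OfficerID}, not the whole set, so Balance --> OfficerID violates BCNF; decompose into {Balance, OfficerID} and {AcctType, Amount, Balance, Branch, CustomerID, OpenDate}.
{Balance, OfficerID} has no BCNF violation.
Within {AcctType, Amount, Balance, Branch, CustomerID, OpenDate}: {OpenDate}⁺ ∩ {AcctType, Amount, Balance, Branch, CustomerID, OpenDate} = {Amount, OpenDate}, not the whole set, so OpenDate --> Amount violates BCNF; decompose into {Amount, OpenDate} and {AcctType, Balance, Branch, CustomerID, OpenDate}.
{Amount, OpenDate} has no BCNF violation.
{AcctType, Balance, Branch, CustomerID, OpenDate} has no BCNF violation.

{AcctType, Balance, Branch, CustomerID, OpenDate}; {Amount, OpenDate}; {Balance, OfficerID}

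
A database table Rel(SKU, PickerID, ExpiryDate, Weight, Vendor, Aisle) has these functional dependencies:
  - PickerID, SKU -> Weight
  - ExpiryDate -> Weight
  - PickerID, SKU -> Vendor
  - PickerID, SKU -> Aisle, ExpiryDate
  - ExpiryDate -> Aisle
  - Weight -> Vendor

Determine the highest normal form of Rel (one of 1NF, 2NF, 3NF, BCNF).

Candidate key: {PickerID, SKU}. Prime attributes: {PickerID, SKU}.
For ExpiryDate -> Weight we have {ExpiryDate}⁺ = {Aisle, ExpiryDate, Vendor, Weight}; {ExpiryDate} is not a superkey, so BCNF fails.
ExpiryDate -> Weight determines the non-prime attribute {Weight} from a non-superkey — 3NF is violated.
No proper subset of a key has a non-prime attribute in its closure, so there is no partial dependency; 2NF holds.

2NF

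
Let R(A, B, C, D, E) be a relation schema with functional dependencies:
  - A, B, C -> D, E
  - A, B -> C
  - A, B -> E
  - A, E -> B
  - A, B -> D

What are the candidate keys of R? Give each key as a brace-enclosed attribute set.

Attributes never on any right-hand side: {A} — every candidate key must contain it.
{A, B}⁺ = {A, B, C, D, E}, which is every attribute, so {A, B} is a candidate key.
{A, E}⁺ = {A, B, C, D, E}, which is every attribute, so {A, E} is a candidate key.
These are minimal and exhaustive — every other superkey contains one of them.

{A, B}, {A, E}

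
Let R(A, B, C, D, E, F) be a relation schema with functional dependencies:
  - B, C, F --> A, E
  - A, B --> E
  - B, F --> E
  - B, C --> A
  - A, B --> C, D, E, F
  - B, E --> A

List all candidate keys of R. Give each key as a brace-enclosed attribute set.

{B} never appears on the right of any FD, so every key must include it.
{A, B}⁺ = {A, B, C, D, E, F} — all of the relation — so {A, B} is a candidate key.
{B, C}⁺ = {A, B, C, D, E, F} — all of the relation — so {B, C} is a candidate key.
{B, E}⁺ = {A, B, C, D, E, F} — all of the relation — so {B, E} is a candidate key.
{B, F}⁺ = {A, B, C, D, E, F} — all of the relation — so {B, F} is a candidate key.
No proper subset of any of these is a key, and no other minimal superkey exists.

{A, B}, {B, C}, {B, E}, {B, F}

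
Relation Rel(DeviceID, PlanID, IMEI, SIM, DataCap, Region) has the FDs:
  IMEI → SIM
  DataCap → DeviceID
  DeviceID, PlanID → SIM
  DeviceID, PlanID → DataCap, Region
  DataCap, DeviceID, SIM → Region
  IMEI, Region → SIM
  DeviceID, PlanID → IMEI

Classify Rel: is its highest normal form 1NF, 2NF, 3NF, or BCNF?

2NF

Candidate keys: {DataCap, PlanID}, {DeviceID, PlanID}. Prime attributes: {DataCap, DeviceID, PlanID}.
For IMEI → SIM we have {IMEI}⁺ = {IMEI, SIM}; {IMEI} is not a superkey, so BCNF fails.
IMEI → SIM determines the non-prime attribute {SIM} from a non-superkey — 3NF is violated.
No non-prime attribute depends on a proper subset of any candidate key, so 2NF holds.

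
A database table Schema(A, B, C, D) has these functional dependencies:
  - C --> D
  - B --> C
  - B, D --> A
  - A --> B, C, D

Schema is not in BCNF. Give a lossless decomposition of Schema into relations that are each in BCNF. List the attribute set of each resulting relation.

Candidate keys of the original relation: {A}, {B}.
Within {A, B, C, D}: {C}⁺ ∩ {A, B, C, D} = {C, D}, not the whole set, so C --> D violates BCNF; decompose into {C, D} and {A, B, C}.
{C, D} has no BCNF violation.
{A, B, C} has no BCNF violation.

{A, B, C}; {C, D}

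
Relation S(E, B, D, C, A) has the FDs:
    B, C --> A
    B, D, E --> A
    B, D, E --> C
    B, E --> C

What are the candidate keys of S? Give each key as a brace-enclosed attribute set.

{B, D, E}

Attributes never on any right-hand side: {B, D, E} — every candidate key must contain all of them.
Closure of {B, D, E} is {A, B, C, D, E}, the whole schema; {B, D, E} is a candidate key.
Every other attribute set either contains this one or has a smaller closure.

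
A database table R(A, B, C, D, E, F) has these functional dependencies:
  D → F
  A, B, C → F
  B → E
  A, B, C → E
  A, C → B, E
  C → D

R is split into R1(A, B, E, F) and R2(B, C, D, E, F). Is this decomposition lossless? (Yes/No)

Common attributes: {B, E, F}; their closure is {B, E, F}.
Neither R1 nor R2 is contained in that closure, so the decomposition is lossy.

No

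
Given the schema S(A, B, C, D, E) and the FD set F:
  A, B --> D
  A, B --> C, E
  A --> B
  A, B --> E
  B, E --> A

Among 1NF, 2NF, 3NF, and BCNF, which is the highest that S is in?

Candidate keys: {A}, {B, E}. Prime attributes: {A, B, E}.
The left-hand side of every FD is a superkey, so BCNF is satisfied.

BCNF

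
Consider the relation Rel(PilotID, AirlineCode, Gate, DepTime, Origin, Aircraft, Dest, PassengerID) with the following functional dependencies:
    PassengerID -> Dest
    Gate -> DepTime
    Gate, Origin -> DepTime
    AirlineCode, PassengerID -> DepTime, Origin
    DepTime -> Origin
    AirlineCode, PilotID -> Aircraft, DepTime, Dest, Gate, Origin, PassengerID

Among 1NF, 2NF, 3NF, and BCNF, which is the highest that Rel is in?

2NF

Candidate key: {AirlineCode, PilotID}. Prime attributes: {AirlineCode, PilotID}.
PassengerID -> Dest: {PassengerID}⁺ = {Dest, PassengerID}, which is not all of the attributes, so the left side is not a superkey — BCNF is violated.
Because {Dest} is non-prime and the left side of PassengerID -> Dest is not a superkey, the relation is not in 3NF.
Checking every proper subset of each key, none determines a non-prime attribute — 2NF is satisfied.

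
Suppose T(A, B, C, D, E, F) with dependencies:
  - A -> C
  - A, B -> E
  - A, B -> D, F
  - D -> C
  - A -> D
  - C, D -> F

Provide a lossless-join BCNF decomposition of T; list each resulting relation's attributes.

Candidate key of the original relation: {A, B}.
Within {A, B, C, D, E, F}: {A}⁺ ∩ {A, B, C, D, E, F} = {A, C, D, F}, not the whole set, so A -> C, D, F violates BCNF; decompose into {A, C, D, F} and {A, B, E}.
Within {A, C, D, F}: {D}⁺ ∩ {A, C, D, F} = {C, D, F}, not the whole set, so D -> C, F violates BCNF; decompose into {C, D, F} and {A, D}.
{C, D, F}: every determinant is a superkey — BCNF.
{A, D}: every determinant is a superkey — BCNF.
{A, B, E}: every determinant is a superkey — BCNF.

{A, B, E}; {A, D}; {C, D, F}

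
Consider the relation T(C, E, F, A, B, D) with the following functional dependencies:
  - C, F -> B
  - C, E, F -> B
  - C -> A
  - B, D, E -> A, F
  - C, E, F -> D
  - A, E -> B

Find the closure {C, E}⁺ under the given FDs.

Start with {C, E}.
C -> A applies; add {A} → now {A, C, E}.
A, E -> B applies; add {B} → now {A, B, C, E}.
No further FD applies.

{A, B, C, E}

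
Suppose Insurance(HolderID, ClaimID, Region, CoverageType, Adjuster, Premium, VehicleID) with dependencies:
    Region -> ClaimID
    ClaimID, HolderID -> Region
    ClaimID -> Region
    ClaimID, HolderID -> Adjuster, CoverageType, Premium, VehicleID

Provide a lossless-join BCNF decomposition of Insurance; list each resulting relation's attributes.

Candidate keys of the original relation: {ClaimID, HolderID}, {HolderID, Region}.
In {Adjuster, ClaimID, CoverageType, HolderID, Premium, Region, VehicleID}, {Region} is not a superkey ({Region}⁺ restricted to this set is {ClaimID, Region}), so split on Region -> ClaimID into {ClaimID, Region} and {Adjuster, CoverageType, HolderID, Premium, Region, VehicleID}.
{ClaimID, Region}: every determinant is a superkey — BCNF.
{Adjuster, CoverageType, HolderID, Premium, Region, VehicleID}: every determinant is a superkey — BCNF.

{Adjuster, CoverageType, HolderID, Premium, Region, VehicleID}; {ClaimID, Region}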